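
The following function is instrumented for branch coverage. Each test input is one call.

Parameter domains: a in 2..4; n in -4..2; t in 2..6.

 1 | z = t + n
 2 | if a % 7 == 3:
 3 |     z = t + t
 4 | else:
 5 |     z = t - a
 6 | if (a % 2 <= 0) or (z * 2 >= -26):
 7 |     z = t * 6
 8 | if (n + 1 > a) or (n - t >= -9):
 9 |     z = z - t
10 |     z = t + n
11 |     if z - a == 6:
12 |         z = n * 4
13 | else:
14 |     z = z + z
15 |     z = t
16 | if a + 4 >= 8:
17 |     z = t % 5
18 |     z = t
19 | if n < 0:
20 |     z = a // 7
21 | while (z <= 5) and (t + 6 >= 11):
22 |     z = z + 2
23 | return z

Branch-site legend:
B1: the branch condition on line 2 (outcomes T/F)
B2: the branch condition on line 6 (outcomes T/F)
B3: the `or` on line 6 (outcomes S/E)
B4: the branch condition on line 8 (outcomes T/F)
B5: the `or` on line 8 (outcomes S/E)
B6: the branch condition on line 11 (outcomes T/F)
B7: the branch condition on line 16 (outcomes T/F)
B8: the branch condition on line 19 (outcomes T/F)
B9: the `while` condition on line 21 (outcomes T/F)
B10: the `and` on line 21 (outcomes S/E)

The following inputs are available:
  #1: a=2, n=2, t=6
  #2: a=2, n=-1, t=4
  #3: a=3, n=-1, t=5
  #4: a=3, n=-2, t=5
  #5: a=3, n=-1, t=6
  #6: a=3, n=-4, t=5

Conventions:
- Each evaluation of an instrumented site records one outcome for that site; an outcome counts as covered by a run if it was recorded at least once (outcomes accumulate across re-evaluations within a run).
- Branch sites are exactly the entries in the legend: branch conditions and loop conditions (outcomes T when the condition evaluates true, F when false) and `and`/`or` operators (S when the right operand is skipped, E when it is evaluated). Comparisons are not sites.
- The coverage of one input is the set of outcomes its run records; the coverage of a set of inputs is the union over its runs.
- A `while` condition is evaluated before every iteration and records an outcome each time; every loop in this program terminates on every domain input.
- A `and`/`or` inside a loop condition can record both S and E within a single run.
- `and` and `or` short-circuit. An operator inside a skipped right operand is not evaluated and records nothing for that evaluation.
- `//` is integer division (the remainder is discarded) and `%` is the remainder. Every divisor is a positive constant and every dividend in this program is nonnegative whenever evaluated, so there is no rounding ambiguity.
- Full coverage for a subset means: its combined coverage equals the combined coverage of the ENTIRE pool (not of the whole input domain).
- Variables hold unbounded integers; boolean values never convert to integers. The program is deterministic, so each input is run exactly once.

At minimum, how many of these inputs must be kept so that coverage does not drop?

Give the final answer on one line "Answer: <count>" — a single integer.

input #1, a=2, n=2, t=6: events B1->F, B3->S, B2->T, B5->S, B4->T, B6->T, B7->F, B8->F, B10->S, B9->F; outcomes B1=F, B2=T, B3=S, B4=T, B5=S, B6=T, B7=F, B8=F, B9=F, B10=S
input #2, a=2, n=-1, t=4: events B1->F, B3->S, B2->T, B5->E, B4->T, B6->F, B7->F, B8->T, B10->E, B9->F; outcomes B1=F, B2=T, B3=S, B4=T, B5=E, B6=F, B7=F, B8=T, B9=F, B10=E
input #3, a=3, n=-1, t=5: events B1->T, B3->E, B2->T, B5->E, B4->T, B6->F, B7->F, B8->T, B10->E, B9->T, B10->E, B9->T, B10->E, B9->T, ...; outcomes B1=T, B2=T, B3=E, B4=T, B5=E, B6=F, B7=F, B8=T, B9=T, B9=F, B10=S, B10=E
input #4, a=3, n=-2, t=5: events B1->T, B3->E, B2->T, B5->E, B4->T, B6->F, B7->F, B8->T, B10->E, B9->T, B10->E, B9->T, B10->E, B9->T, ...; outcomes B1=T, B2=T, B3=E, B4=T, B5=E, B6=F, B7=F, B8=T, B9=T, B9=F, B10=S, B10=E
input #5, a=3, n=-1, t=6: events B1->T, B3->E, B2->T, B5->E, B4->T, B6->F, B7->F, B8->T, B10->E, B9->T, B10->E, B9->T, B10->E, B9->T, ...; outcomes B1=T, B2=T, B3=E, B4=T, B5=E, B6=F, B7=F, B8=T, B9=T, B9=F, B10=S, B10=E
input #6, a=3, n=-4, t=5: events B1->T, B3->E, B2->T, B5->E, B4->T, B6->F, B7->F, B8->T, B10->E, B9->T, B10->E, B9->T, B10->E, B9->T, ...; outcomes B1=T, B2=T, B3=E, B4=T, B5=E, B6=F, B7=F, B8=T, B9=T, B9=F, B10=S, B10=E
together the pool reaches 17 outcomes: B1=T, B1=F, B2=T, B3=S, B3=E, B4=T, B5=S, B5=E, B6=T, B6=F, B7=F, B8=T, B8=F, B9=T, B9=F, B10=S, B10=E
no size-1 subset reaches all 17 outcomes (best union: 12/17)
at size 2, {1, 3} reaches all 17 outcomes; every lexicographically earlier size-2 subset fails

Answer: 2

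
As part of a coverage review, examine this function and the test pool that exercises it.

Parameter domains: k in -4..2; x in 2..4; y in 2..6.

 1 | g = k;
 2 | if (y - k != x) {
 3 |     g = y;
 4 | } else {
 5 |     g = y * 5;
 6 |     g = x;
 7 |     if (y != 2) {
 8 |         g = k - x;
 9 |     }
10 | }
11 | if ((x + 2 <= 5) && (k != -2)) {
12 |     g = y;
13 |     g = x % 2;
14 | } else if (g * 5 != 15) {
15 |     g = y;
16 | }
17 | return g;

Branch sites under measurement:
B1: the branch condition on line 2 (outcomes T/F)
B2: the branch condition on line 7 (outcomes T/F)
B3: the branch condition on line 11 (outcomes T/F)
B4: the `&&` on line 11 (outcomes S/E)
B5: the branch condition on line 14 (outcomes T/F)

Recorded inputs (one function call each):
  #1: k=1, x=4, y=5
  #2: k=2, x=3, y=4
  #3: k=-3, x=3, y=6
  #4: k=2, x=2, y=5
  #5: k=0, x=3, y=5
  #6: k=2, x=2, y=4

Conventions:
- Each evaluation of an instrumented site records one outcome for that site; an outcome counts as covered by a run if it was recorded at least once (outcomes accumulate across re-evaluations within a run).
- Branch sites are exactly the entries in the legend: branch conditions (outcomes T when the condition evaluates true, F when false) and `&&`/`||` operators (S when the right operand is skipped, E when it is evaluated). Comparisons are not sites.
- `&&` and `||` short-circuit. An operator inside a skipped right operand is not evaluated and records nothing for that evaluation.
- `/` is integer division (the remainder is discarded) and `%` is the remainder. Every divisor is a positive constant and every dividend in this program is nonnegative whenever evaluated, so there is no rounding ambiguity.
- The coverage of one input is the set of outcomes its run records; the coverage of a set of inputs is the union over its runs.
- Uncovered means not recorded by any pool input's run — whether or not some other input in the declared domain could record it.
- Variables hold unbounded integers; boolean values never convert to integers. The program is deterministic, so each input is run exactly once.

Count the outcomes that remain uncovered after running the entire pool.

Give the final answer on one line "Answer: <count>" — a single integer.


#1 (k=1, x=4, y=5) -> B1->F, B2->T, B4->S, B3->F, B5->T; covered: B1=F, B2=T, B3=F, B4=S, B5=T
#2 (k=2, x=3, y=4) -> B1->T, B4->E, B3->T; covered: B1=T, B3=T, B4=E
#3 (k=-3, x=3, y=6) -> B1->T, B4->E, B3->T; covered: B1=T, B3=T, B4=E
#4 (k=2, x=2, y=5) -> B1->T, B4->E, B3->T; covered: B1=T, B3=T, B4=E
#5 (k=0, x=3, y=5) -> B1->T, B4->E, B3->T; covered: B1=T, B3=T, B4=E
#6 (k=2, x=2, y=4) -> B1->F, B2->T, B4->E, B3->T; covered: B1=F, B2=T, B3=T, B4=E
union over the pool: B1=T, B1=F, B2=T, B3=T, B3=F, B4=S, B4=E, B5=T
uncovered (2 of 10): B2=F, B5=F
Answer: 2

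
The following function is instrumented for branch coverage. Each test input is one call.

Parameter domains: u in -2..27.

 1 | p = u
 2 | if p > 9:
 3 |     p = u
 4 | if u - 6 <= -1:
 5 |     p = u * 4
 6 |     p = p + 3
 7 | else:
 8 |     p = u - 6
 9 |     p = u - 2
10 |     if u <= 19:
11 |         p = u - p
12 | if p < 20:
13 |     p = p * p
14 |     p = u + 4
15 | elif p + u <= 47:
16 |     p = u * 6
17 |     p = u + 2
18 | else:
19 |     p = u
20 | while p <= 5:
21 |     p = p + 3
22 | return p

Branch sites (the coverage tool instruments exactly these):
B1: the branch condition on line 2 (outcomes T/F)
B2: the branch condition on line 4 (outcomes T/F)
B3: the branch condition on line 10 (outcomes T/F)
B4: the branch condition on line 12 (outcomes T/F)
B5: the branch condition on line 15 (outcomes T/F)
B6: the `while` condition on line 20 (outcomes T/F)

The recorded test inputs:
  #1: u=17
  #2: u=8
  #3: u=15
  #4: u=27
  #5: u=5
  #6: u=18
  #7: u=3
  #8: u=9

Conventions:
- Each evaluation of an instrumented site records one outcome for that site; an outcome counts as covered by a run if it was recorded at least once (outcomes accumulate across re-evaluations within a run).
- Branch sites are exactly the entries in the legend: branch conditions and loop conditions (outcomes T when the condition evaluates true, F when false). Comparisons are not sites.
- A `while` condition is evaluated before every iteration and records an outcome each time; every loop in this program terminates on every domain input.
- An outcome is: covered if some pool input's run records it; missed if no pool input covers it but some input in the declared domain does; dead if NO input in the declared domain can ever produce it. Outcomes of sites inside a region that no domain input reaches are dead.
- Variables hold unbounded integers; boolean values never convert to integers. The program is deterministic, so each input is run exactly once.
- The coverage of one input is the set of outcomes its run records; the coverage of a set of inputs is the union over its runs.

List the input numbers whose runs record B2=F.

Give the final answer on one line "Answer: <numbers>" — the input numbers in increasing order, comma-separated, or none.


input #1 (u=17): hits B2=F
input #2 (u=8): hits B2=F
input #3 (u=15): hits B2=F
input #4 (u=27): hits B2=F
input #5 (u=5): never hits B2=F
input #6 (u=18): hits B2=F
input #7 (u=3): never hits B2=F
input #8 (u=9): hits B2=F
Answer: 1, 2, 3, 4, 6, 8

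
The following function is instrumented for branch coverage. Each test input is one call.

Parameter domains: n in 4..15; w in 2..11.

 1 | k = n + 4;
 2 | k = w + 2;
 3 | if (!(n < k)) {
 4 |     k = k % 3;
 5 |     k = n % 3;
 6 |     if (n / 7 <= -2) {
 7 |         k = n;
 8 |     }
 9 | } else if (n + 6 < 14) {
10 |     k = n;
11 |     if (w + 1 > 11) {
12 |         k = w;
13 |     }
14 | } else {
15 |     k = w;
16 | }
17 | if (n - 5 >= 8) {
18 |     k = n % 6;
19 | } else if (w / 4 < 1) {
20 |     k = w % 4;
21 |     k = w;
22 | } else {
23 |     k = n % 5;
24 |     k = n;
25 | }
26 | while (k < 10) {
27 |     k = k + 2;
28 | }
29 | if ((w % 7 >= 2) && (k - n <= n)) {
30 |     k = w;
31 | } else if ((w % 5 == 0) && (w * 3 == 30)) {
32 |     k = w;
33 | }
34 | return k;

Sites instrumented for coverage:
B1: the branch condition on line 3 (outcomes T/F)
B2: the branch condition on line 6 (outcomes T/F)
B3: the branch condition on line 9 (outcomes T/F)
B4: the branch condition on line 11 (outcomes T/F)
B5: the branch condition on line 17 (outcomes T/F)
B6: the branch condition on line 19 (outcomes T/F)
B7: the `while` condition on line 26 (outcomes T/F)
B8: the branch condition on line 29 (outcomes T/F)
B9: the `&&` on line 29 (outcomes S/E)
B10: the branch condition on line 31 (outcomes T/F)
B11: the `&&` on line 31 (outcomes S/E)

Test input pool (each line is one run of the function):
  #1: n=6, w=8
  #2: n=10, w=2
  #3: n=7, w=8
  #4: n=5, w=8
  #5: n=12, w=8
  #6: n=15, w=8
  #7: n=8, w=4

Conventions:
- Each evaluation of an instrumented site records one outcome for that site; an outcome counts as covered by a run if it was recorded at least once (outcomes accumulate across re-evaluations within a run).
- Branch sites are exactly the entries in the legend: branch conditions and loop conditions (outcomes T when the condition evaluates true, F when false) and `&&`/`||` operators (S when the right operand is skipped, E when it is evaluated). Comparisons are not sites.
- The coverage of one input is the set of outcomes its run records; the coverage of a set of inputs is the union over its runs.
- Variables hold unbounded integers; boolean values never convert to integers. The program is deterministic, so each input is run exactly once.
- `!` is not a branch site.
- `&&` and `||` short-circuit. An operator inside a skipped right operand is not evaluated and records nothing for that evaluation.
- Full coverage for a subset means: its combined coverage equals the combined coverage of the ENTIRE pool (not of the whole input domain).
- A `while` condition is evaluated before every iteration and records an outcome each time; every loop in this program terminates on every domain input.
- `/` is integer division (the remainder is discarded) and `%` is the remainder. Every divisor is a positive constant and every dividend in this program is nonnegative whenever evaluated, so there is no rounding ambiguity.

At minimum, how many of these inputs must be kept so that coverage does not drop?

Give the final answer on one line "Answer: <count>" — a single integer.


input #1 (n=6, w=8): events B1->F, B3->T, B4->F, B5->F, B6->F, B7->T, B7->T, B7->F, B9->S, B8->F, B11->S, B10->F; covers B1=F, B3=T, B4=F, B5=F, B6=F, B7=T, B7=F, B8=F, B9=S, B10=F, B11=S
input #2 (n=10, w=2): events B1->T, B2->F, B5->F, B6->T, B7->T, B7->T, B7->T, B7->T, B7->F, B9->E, B8->T; covers B1=T, B2=F, B5=F, B6=T, B7=T, B7=F, B8=T, B9=E
input #3 (n=7, w=8): events B1->F, B3->T, B4->F, B5->F, B6->F, B7->T, B7->T, B7->F, B9->S, B8->F, B11->S, B10->F; covers B1=F, B3=T, B4=F, B5=F, B6=F, B7=T, B7=F, B8=F, B9=S, B10=F, B11=S
input #4 (n=5, w=8): events B1->F, B3->T, B4->F, B5->F, B6->F, B7->T, B7->T, B7->T, B7->F, B9->S, B8->F, B11->S, B10->F; covers B1=F, B3=T, B4=F, B5=F, B6=F, B7=T, B7=F, B8=F, B9=S, B10=F, B11=S
input #5 (n=12, w=8): events B1->T, B2->F, B5->F, B6->F, B7->F, B9->S, B8->F, B11->S, B10->F; covers B1=T, B2=F, B5=F, B6=F, B7=F, B8=F, B9=S, B10=F, B11=S
input #6 (n=15, w=8): events B1->T, B2->F, B5->T, B7->T, B7->T, B7->T, B7->T, B7->F, B9->S, B8->F, B11->S, B10->F; covers B1=T, B2=F, B5=T, B7=T, B7=F, B8=F, B9=S, B10=F, B11=S
input #7 (n=8, w=4): events B1->T, B2->F, B5->F, B6->F, B7->T, B7->F, B9->E, B8->T; covers B1=T, B2=F, B5=F, B6=F, B7=T, B7=F, B8=T, B9=E
union over all inputs: B1=T, B1=F, B2=F, B3=T, B4=F, B5=T, B5=F, B6=T, B6=F, B7=T, B7=F, B8=T, B8=F, B9=S, B9=E, B10=F, B11=S (17 outcomes)
every size-1 subset falls short of the 17 outcomes (best: 11/17)
every size-2 subset falls short of the 17 outcomes (best: 16/17)
size 3: inputs {1, 2, 6} cover all 17 outcomes, and no lexicographically smaller subset of this size does
Answer: 3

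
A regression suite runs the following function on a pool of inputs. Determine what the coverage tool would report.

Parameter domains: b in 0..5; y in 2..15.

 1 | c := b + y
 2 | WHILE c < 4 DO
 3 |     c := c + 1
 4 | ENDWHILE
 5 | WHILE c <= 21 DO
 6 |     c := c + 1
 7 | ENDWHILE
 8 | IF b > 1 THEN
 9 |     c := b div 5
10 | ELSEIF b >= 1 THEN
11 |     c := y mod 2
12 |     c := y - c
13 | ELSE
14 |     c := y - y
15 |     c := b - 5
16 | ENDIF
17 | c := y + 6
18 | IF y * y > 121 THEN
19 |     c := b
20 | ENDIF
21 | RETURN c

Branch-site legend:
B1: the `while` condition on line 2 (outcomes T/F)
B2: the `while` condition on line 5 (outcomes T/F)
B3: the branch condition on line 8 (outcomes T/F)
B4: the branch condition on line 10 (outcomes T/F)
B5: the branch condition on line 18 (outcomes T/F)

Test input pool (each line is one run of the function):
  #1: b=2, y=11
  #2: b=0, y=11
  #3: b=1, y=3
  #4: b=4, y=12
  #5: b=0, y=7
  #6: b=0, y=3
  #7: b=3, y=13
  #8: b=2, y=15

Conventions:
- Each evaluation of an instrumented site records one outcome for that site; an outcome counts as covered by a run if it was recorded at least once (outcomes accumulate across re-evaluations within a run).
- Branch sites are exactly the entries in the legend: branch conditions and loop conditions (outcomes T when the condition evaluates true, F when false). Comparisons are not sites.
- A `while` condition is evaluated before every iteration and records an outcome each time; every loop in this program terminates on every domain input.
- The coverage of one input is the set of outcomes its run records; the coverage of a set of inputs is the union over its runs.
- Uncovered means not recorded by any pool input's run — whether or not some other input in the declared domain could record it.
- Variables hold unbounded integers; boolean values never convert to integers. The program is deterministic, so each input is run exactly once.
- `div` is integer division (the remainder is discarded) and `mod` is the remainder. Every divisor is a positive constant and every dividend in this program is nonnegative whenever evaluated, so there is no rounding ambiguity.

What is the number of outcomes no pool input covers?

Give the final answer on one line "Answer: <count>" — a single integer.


input #1, b=2, y=11: outcomes B1=F, B2=T, B2=F, B3=T, B5=F
input #2, b=0, y=11: outcomes B1=F, B2=T, B2=F, B3=F, B4=F, B5=F
input #3, b=1, y=3: outcomes B1=F, B2=T, B2=F, B3=F, B4=T, B5=F
input #4, b=4, y=12: outcomes B1=F, B2=T, B2=F, B3=T, B5=T
input #5, b=0, y=7: outcomes B1=F, B2=T, B2=F, B3=F, B4=F, B5=F
input #6, b=0, y=3: outcomes B1=T, B1=F, B2=T, B2=F, B3=F, B4=F, B5=F
input #7, b=3, y=13: outcomes B1=F, B2=T, B2=F, B3=T, B5=T
input #8, b=2, y=15: outcomes B1=F, B2=T, B2=F, B3=T, B5=T
union over the pool: B1=T, B1=F, B2=T, B2=F, B3=T, B3=F, B4=T, B4=F, B5=T, B5=F
uncovered (0 of 10): none
Answer: 0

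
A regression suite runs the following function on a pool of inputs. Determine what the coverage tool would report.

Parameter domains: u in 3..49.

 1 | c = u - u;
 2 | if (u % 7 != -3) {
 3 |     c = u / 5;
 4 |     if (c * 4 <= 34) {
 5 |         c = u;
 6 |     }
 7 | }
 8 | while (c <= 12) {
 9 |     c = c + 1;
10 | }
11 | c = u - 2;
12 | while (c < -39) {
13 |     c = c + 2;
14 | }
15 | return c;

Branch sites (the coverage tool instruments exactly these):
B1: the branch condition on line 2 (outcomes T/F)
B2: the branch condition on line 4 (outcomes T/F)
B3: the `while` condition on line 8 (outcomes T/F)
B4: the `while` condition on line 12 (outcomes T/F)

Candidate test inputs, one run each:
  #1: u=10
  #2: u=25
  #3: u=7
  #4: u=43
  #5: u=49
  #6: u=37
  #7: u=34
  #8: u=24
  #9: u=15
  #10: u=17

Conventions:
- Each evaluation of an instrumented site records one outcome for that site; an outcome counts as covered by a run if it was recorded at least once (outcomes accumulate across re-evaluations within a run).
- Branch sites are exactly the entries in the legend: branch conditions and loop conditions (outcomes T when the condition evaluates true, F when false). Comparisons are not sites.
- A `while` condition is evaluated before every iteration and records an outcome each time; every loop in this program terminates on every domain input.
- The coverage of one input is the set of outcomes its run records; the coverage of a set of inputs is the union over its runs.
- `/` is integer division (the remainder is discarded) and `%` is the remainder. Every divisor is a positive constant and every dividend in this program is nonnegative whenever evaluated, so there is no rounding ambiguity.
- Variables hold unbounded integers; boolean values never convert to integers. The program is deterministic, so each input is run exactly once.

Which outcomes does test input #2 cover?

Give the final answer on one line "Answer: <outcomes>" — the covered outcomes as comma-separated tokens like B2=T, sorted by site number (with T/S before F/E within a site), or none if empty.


Simulating input #2 (u=25) step by step:
  B1->T, B2->T, B3->F, B4->F
deduplicating events, the covered set is: B1=T, B2=T, B3=F, B4=F
Answer: B1=T, B2=T, B3=F, B4=F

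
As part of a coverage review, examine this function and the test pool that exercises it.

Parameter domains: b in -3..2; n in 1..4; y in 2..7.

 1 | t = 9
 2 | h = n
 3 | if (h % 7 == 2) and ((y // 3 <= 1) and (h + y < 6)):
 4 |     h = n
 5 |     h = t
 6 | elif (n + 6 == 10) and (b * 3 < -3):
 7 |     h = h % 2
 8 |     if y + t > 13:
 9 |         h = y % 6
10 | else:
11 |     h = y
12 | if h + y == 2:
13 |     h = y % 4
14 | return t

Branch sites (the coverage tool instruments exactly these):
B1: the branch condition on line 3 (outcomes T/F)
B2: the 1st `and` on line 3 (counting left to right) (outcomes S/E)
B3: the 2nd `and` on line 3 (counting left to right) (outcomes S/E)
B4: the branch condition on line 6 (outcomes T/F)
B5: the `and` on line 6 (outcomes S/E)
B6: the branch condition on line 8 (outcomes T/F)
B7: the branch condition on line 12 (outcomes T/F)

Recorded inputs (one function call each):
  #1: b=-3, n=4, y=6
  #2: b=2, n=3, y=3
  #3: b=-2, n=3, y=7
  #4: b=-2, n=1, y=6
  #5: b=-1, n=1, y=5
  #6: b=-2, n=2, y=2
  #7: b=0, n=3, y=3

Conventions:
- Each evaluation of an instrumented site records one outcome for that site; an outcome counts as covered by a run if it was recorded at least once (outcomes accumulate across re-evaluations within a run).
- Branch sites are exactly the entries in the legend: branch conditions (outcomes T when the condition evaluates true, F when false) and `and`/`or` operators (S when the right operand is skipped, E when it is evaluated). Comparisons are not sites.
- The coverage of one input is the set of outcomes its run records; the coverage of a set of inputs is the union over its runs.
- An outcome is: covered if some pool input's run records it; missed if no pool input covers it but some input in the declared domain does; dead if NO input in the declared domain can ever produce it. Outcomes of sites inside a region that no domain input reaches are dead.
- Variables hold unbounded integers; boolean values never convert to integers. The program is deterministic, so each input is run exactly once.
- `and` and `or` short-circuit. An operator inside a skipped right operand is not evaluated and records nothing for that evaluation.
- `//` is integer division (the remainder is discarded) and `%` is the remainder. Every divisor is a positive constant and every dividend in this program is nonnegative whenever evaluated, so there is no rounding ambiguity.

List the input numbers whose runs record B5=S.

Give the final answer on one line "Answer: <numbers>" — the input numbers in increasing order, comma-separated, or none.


input #1 (b=-3, n=4, y=6): misses B5=S
input #2 (b=2, n=3, y=3): covers B5=S
input #3 (b=-2, n=3, y=7): covers B5=S
input #4 (b=-2, n=1, y=6): covers B5=S
input #5 (b=-1, n=1, y=5): covers B5=S
input #6 (b=-2, n=2, y=2): misses B5=S
input #7 (b=0, n=3, y=3): covers B5=S
Answer: 2, 3, 4, 5, 7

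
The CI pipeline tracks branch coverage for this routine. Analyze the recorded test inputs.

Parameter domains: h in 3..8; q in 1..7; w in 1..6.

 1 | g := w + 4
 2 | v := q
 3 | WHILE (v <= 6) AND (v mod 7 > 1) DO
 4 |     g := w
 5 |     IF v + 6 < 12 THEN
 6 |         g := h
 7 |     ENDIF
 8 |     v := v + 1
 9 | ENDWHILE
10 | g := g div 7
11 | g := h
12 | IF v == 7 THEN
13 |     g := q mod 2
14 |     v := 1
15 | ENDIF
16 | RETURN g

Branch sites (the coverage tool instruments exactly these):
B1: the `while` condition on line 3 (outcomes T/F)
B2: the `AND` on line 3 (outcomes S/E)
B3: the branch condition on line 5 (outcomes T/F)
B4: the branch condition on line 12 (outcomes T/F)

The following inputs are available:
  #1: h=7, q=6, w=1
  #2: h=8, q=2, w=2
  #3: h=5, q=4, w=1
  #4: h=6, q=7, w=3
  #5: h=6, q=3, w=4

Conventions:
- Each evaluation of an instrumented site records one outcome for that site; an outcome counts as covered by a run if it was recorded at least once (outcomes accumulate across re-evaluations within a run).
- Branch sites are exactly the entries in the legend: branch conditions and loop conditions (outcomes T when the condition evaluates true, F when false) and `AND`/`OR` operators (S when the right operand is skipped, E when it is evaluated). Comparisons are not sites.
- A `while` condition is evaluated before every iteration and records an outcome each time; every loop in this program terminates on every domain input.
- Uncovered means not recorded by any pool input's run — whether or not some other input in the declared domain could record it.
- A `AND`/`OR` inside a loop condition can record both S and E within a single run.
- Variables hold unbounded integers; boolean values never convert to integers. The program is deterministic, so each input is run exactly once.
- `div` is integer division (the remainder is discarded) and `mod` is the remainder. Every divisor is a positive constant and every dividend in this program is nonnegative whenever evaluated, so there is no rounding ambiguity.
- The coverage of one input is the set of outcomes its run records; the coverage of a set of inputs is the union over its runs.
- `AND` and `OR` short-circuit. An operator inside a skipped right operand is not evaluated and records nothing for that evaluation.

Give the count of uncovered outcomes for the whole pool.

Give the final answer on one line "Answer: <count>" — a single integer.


input #1, h=7, q=6, w=1: outcomes B1=T, B1=F, B2=S, B2=E, B3=F, B4=T
input #2, h=8, q=2, w=2: outcomes B1=T, B1=F, B2=S, B2=E, B3=T, B3=F, B4=T
input #3, h=5, q=4, w=1: outcomes B1=T, B1=F, B2=S, B2=E, B3=T, B3=F, B4=T
input #4, h=6, q=7, w=3: outcomes B1=F, B2=S, B4=T
input #5, h=6, q=3, w=4: outcomes B1=T, B1=F, B2=S, B2=E, B3=T, B3=F, B4=T
union over the pool: B1=T, B1=F, B2=S, B2=E, B3=T, B3=F, B4=T
uncovered (1 of 8): B4=F
Answer: 1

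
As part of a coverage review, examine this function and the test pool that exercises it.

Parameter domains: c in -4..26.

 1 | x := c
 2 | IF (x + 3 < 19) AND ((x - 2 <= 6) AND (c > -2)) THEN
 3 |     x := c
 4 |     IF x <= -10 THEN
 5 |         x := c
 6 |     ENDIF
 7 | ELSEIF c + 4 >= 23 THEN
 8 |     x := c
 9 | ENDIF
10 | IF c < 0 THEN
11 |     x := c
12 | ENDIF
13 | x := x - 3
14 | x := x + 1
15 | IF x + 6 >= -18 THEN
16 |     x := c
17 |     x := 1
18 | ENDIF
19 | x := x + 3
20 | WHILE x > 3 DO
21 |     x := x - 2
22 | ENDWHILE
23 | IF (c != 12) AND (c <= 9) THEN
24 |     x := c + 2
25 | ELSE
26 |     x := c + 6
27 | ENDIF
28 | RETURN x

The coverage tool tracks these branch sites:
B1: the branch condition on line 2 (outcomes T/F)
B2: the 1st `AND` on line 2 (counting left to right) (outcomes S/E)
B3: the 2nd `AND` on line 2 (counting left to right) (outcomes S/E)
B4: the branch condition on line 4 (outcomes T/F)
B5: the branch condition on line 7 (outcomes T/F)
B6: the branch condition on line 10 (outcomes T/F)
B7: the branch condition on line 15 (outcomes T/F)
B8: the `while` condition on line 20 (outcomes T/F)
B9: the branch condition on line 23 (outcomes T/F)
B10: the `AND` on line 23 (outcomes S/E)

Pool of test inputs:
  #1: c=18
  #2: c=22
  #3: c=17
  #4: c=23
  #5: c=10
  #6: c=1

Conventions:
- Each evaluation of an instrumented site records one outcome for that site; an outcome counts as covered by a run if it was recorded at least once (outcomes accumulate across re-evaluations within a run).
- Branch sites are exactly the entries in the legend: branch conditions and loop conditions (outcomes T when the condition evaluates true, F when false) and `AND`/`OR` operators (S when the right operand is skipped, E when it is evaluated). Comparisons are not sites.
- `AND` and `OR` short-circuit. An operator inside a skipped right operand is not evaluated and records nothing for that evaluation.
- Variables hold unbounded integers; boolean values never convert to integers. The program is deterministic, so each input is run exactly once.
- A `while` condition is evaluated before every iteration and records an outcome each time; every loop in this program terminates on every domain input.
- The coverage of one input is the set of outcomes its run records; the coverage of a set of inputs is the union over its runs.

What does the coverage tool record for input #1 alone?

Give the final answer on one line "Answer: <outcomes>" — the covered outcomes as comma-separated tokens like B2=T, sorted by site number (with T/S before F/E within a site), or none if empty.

Simulating input #1 (c=18) step by step:
  B2->S, B1->F, B5->F, B6->F, B7->T, B8->T, B8->F, B10->E, B9->F
collecting distinct outcomes: B1=F, B2=S, B5=F, B6=F, B7=T, B8=T, B8=F, B9=F, B10=E

Answer: B1=F, B2=S, B5=F, B6=F, B7=T, B8=T, B8=F, B9=F, B10=E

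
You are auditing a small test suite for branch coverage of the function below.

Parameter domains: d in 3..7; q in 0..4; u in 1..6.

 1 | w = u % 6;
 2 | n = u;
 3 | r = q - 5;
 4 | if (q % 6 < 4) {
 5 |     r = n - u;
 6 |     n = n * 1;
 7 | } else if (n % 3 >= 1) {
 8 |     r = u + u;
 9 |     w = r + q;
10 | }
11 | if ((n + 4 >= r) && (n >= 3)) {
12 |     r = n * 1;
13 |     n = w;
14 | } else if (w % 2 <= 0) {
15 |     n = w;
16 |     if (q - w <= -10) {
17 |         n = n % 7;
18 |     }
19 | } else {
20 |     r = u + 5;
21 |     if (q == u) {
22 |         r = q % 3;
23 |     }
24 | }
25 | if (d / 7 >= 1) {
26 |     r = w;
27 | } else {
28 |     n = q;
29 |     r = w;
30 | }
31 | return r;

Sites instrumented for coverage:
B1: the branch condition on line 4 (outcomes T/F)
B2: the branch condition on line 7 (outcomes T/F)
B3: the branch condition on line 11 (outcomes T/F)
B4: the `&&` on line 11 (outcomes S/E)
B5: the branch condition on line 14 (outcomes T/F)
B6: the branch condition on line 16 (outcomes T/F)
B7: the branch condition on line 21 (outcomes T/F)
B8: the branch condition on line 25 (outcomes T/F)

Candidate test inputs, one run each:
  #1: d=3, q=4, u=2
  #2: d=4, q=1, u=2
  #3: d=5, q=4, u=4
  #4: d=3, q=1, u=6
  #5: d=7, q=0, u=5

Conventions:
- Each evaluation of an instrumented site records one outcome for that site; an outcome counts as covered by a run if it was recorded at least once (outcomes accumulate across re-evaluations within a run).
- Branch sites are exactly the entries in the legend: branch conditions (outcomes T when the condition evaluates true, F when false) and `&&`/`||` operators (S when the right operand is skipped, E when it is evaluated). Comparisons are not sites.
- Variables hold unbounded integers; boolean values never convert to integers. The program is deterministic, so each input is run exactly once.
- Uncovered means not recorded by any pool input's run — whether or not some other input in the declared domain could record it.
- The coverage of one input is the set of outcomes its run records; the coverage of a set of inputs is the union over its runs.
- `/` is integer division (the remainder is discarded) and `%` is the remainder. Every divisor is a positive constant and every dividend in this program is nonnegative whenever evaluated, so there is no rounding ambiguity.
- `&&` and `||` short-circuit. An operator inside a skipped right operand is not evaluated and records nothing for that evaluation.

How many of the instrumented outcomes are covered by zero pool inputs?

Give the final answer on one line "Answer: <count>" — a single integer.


test 1 (d=3, q=4, u=2) hits B1=F, B2=T, B3=F, B4=E, B5=T, B6=F, B8=F
test 2 (d=4, q=1, u=2) hits B1=T, B3=F, B4=E, B5=T, B6=F, B8=F
test 3 (d=5, q=4, u=4) hits B1=F, B2=T, B3=T, B4=E, B8=F
test 4 (d=3, q=1, u=6) hits B1=T, B3=T, B4=E, B8=F
test 5 (d=7, q=0, u=5) hits B1=T, B3=T, B4=E, B8=T
union over the pool: B1=T, B1=F, B2=T, B3=T, B3=F, B4=E, B5=T, B6=F, B8=T, B8=F
uncovered (6 of 16): B2=F, B4=S, B5=F, B6=T, B7=T, B7=F
Answer: 6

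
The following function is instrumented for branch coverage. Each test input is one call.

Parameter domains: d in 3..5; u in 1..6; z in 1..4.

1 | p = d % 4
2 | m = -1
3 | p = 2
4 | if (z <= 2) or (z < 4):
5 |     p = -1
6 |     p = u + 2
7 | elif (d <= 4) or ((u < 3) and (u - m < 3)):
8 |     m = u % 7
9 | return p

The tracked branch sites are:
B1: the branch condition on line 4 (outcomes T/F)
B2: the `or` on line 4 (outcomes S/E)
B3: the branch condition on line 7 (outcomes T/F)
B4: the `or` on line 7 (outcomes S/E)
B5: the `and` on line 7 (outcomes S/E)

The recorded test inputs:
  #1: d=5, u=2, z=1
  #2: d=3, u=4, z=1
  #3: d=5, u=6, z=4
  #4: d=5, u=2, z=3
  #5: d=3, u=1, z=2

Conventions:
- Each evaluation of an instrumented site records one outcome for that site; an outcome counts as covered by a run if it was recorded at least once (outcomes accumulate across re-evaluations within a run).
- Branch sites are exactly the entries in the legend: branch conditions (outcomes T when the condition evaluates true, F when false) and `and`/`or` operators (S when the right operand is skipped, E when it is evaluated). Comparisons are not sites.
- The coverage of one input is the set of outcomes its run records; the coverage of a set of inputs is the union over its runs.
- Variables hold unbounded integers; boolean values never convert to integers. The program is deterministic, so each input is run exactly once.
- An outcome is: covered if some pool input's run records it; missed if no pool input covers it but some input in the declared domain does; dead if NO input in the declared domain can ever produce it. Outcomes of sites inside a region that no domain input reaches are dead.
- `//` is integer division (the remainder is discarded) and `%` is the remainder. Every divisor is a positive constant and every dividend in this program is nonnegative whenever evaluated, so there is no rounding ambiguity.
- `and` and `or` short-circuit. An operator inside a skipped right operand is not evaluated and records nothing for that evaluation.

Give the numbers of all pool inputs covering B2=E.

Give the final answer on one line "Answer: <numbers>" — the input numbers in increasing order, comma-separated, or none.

input #1 (d=5, u=2, z=1): does not record B2=E
input #2 (d=3, u=4, z=1): does not record B2=E
input #3 (d=5, u=6, z=4): records B2=E
input #4 (d=5, u=2, z=3): records B2=E
input #5 (d=3, u=1, z=2): does not record B2=E

Answer: 3, 4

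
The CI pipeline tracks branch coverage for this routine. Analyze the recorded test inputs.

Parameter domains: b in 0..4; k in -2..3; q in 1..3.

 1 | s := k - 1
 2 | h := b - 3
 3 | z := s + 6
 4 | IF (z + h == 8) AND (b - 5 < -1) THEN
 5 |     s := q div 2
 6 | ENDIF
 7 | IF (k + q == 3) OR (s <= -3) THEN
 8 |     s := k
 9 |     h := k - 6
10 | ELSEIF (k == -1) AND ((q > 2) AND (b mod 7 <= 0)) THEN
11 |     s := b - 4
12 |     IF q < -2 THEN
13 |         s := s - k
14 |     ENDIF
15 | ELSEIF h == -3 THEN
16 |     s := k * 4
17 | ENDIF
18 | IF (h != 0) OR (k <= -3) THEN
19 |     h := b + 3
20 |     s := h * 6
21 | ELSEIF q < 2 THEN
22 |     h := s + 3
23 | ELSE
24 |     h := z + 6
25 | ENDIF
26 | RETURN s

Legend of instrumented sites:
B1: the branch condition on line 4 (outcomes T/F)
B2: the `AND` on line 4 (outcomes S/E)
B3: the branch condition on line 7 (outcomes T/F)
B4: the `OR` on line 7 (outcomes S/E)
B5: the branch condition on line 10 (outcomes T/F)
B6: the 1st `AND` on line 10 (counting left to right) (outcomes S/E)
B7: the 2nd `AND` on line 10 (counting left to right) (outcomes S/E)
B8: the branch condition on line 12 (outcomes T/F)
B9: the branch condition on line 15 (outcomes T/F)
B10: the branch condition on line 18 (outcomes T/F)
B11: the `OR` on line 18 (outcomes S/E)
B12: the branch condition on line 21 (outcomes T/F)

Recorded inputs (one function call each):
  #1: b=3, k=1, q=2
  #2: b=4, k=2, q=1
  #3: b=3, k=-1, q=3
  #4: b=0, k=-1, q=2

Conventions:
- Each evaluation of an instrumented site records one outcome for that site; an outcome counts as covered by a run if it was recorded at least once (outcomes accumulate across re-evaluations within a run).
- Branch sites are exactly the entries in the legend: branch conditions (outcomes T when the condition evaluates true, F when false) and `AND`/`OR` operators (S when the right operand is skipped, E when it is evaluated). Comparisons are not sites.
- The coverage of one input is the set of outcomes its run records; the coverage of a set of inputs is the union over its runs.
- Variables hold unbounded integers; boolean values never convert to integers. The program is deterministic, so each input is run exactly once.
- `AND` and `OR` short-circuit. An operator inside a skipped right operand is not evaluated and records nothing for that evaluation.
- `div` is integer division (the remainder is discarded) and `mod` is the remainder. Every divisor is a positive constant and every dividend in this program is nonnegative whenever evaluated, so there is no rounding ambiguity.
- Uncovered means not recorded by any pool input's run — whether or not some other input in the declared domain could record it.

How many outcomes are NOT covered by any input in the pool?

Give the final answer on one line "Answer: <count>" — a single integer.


run #1 (b=3, k=1, q=2) runs B2->S, B1->F, B4->S, B3->T, B11->S, B10->T; records B1=F, B2=S, B3=T, B4=S, B10=T, B11=S
run #2 (b=4, k=2, q=1) runs B2->E, B1->F, B4->S, B3->T, B11->S, B10->T; records B1=F, B2=E, B3=T, B4=S, B10=T, B11=S
run #3 (b=3, k=-1, q=3) runs B2->S, B1->F, B4->E, B3->F, B6->E, B7->E, B5->F, B9->F, B11->E, B10->F, B12->F; records B1=F, B2=S, B3=F, B4=E, B5=F, B6=E, B7=E, B9=F, B10=F, B11=E, B12=F
run #4 (b=0, k=-1, q=2) runs B2->S, B1->F, B4->E, B3->F, B6->E, B7->S, B5->F, B9->T, B11->S, B10->T; records B1=F, B2=S, B3=F, B4=E, B5=F, B6=E, B7=S, B9=T, B10=T, B11=S
union over the pool: B1=F, B2=S, B2=E, B3=T, B3=F, B4=S, B4=E, B5=F, B6=E, B7=S, B7=E, B9=T, B9=F, B10=T, B10=F, B11=S, B11=E, B12=F
uncovered (6 of 24): B1=T, B5=T, B6=S, B8=T, B8=F, B12=T
Answer: 6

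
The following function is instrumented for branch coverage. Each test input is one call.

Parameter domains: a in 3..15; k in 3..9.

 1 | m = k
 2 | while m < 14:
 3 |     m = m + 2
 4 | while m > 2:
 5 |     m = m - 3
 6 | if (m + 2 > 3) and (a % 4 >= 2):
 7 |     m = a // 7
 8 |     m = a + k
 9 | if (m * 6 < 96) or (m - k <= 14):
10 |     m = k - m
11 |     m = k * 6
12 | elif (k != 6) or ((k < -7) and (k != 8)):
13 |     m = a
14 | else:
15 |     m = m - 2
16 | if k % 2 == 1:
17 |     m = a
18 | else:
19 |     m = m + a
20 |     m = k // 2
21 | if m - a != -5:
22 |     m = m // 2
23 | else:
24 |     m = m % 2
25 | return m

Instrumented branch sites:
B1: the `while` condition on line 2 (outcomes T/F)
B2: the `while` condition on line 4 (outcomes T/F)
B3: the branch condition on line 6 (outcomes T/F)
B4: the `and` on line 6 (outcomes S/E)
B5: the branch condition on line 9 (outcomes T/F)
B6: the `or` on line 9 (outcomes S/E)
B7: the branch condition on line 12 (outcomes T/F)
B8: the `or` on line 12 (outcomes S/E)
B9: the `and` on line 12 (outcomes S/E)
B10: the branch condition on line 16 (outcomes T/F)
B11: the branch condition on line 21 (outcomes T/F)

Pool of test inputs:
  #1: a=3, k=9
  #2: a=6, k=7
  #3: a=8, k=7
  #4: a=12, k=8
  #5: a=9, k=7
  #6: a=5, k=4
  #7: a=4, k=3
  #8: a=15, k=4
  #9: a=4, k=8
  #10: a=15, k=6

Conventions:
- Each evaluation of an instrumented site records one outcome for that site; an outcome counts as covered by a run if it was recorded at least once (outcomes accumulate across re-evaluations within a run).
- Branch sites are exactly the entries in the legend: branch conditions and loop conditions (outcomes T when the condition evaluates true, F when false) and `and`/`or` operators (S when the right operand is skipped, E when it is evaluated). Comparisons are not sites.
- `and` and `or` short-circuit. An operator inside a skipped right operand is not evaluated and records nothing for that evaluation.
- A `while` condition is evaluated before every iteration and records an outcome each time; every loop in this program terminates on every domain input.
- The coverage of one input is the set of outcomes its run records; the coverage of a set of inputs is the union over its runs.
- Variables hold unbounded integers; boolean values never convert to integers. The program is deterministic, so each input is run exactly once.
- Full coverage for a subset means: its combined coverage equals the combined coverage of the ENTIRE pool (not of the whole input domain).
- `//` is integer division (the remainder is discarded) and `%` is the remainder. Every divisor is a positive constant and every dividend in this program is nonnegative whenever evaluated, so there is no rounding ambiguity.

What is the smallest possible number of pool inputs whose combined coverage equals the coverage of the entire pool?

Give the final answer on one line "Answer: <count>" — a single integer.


input #1, a=3, k=9: outcomes B1=T, B1=F, B2=T, B2=F, B3=F, B4=S, B5=T, B6=S, B10=T, B11=T
input #2, a=6, k=7: outcomes B1=T, B1=F, B2=T, B2=F, B3=F, B4=S, B5=T, B6=S, B10=T, B11=T
input #3, a=8, k=7: outcomes B1=T, B1=F, B2=T, B2=F, B3=F, B4=S, B5=T, B6=S, B10=T, B11=T
input #4, a=12, k=8: outcomes B1=T, B1=F, B2=T, B2=F, B3=F, B4=E, B5=T, B6=S, B10=F, B11=T
input #5, a=9, k=7: outcomes B1=T, B1=F, B2=T, B2=F, B3=F, B4=S, B5=T, B6=S, B10=T, B11=T
input #6, a=5, k=4: outcomes B1=T, B1=F, B2=T, B2=F, B3=F, B4=E, B5=T, B6=S, B10=F, B11=T
input #7, a=4, k=3: outcomes B1=T, B1=F, B2=T, B2=F, B3=F, B4=S, B5=T, B6=S, B10=T, B11=T
input #8, a=15, k=4: outcomes B1=T, B1=F, B2=T, B2=F, B3=T, B4=E, B5=F, B6=E, B7=T, B8=S, B10=F, B11=T
input #9, a=4, k=8: outcomes B1=T, B1=F, B2=T, B2=F, B3=F, B4=E, B5=T, B6=S, B10=F, B11=T
input #10, a=15, k=6: outcomes B1=T, B1=F, B2=T, B2=F, B3=T, B4=E, B5=F, B6=E, B7=F, B8=E, B9=S, B10=F, B11=T
the full pool covers 20 outcomes: B1=T, B1=F, B2=T, B2=F, B3=T, B3=F, B4=S, B4=E, B5=T, B5=F, B6=S, B6=E, B7=T, B7=F, B8=S, B8=E, B9=S, B10=T, B10=F, B11=T
no size-1 subset reaches all 20 outcomes (best union: 13/20)
no size-2 subset reaches all 20 outcomes (best union: 18/20)
at size 3, {1, 8, 10} reaches all 20 outcomes; every lexicographically earlier size-3 subset fails
Answer: 3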